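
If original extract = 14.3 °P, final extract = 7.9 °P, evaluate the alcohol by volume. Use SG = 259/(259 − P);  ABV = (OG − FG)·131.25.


OG = 259/(259 − 14.3) = 1.0584
FG = 259/(259 − 7.9) = 1.0315
ABV = (1.0584 − 1.0315)·131.25

3.5408 % ABV


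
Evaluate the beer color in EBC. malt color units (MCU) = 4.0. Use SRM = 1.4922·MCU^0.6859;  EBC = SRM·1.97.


SRM = 1.4922·4.0^0.6859 = 3.8617
EBC = 3.8617·1.97

7.6076 EBC


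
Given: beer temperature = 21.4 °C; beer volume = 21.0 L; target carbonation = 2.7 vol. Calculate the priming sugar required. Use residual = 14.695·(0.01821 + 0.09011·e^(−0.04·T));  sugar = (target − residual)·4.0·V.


residual = 14.695·(0.01821 + 0.09011·e^(−0.04·21.4)) = 0.8302
sugar = (2.7 − 0.8302)·4.0·21.0

157.0650 g


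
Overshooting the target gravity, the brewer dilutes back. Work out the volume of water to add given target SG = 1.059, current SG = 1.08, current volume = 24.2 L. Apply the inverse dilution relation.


V_water = V·((SG_curr − 1)/(SG_target − 1) − 1)
V_water = 24.2·((1.08 − 1)/(1.059 − 1) − 1)

8.6136 L


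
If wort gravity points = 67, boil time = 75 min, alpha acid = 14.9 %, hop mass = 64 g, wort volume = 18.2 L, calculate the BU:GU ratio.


U = 1.65·0.000125^(GP/1000)·(1−e^(−0.04t))/4.15;  IBU = (α/100)·m·U·1000/V;  BU:GU = IBU/GP
U = 1.65·0.000125^(67/1000)·(1−e^(−0.04·75))/4.15 = 0.2069
IBU = (14.9/100)·64·0.2069·1000/18.2 = 108.4038
BU:GU = 108.4038/67

1.6180


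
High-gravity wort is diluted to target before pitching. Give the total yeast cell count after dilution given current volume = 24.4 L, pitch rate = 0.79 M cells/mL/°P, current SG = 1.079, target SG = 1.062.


V_w = V·((SG_c−1)/(SG_t−1)−1);  °P = 259 − 259/SG_t;  cells = rate·(V+V_w)·°P
V_w = 24.4·((1.079−1)/(1.062−1)−1) = 6.6903
V_final = 24.4 + 6.6903 = 31.0903
°P = 259 − 259/1.062 = 15.1205
cells = 0.79·31.0903·15.1205

371.3806 billion cells


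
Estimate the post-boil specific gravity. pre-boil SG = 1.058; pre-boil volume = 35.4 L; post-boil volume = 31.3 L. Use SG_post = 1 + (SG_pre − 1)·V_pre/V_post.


pts_pre = (1.058 − 1)·1000 = 58.0000
pts_post = 58.0000·35.4/31.3 = 65.5974
SG_post = 1 + 65.5974/1000

1.0656


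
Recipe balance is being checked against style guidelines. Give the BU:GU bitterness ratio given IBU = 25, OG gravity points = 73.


BU:GU = IBU / OG_points
BU:GU = 25 / 73

0.3425


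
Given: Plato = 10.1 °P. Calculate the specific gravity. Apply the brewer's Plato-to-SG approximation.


SG = 259/(259 − P)
SG = 259/(259 − 10.1)

1.0406


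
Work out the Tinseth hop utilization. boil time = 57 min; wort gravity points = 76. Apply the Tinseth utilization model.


U = 1.65·0.000125^(GP/1000) · (1 − e^(−0.04·t))/4.15
bigness = 1.65·0.000125^(76/1000) = 0.8334
boil_factor = (1 − e^(−0.04·57))/4.15 = 0.2163
U = 0.8334 · 0.2163

0.1803


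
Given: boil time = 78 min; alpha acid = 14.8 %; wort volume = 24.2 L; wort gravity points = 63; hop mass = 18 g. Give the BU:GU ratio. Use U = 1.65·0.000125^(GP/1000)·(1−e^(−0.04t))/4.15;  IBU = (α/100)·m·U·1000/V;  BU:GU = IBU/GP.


U = 1.65·0.000125^(63/1000)·(1−e^(−0.04·78))/4.15 = 0.2157
IBU = (14.8/100)·18·0.2157·1000/24.2 = 23.7491
BU:GU = 23.7491/63

0.3770


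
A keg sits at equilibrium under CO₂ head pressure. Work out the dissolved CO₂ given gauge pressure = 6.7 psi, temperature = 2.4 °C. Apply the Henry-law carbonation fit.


vols = (P + 14.695)·(0.01821 + 0.09011·e^(−0.04·T))
vols = (6.7 + 14.695)·(0.01821 + 0.09011·e^(−0.04·2.4))

2.1410 volumes


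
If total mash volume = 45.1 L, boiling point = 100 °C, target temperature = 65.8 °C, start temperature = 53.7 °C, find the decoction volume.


V_dec = V_total·(T_target − T_start)/(T_boil − T_start)
V_dec = 45.1·(65.8 − 53.7)/(100 − 53.7)

11.7864 L


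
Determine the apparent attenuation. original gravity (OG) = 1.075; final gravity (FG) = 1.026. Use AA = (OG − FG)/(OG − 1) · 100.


AA = (1.075 − 1.026)/(1.075 − 1) · 100

65.3333 %


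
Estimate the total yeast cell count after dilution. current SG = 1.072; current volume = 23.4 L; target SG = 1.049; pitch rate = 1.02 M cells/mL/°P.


V_w = V·((SG_c−1)/(SG_t−1)−1);  °P = 259 − 259/SG_t;  cells = rate·(V+V_w)·°P
V_w = 23.4·((1.072−1)/(1.049−1)−1) = 10.9837
V_final = 23.4 + 10.9837 = 34.3837
°P = 259 − 259/1.049 = 12.0982
cells = 1.02·34.3837·12.0982

424.2998 billion cells


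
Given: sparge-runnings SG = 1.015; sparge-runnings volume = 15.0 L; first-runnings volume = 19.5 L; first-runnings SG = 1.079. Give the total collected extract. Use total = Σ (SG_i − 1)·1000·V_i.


first = (1.079 − 1)·1000·19.5 = 1540.5000
sparge = (1.015 − 1)·1000·15.0 = 225.0000
total = 1540.5000 + 225.0000

1765.5000 gravity·L


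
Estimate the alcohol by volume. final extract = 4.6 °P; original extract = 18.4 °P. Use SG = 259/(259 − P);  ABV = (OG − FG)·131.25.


OG = 259/(259 − 18.4) = 1.0765
FG = 259/(259 − 4.6) = 1.0181
ABV = (1.0765 − 1.0181)·131.25

7.6642 % ABV


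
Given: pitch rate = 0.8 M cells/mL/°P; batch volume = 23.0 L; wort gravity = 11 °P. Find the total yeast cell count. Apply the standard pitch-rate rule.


cells (billions) = rate · V_L · °P
cells = 0.8 · 23.0 · 11

202.4000 billion cells


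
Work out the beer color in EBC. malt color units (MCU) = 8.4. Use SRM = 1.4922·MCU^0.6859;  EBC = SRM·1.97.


SRM = 1.4922·8.4^0.6859 = 6.4238
EBC = 6.4238·1.97

12.6548 EBC


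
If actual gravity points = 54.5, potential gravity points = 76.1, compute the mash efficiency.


efficiency = actual / potential × 100
efficiency = 54.5 / 76.1 × 100

71.6163 %


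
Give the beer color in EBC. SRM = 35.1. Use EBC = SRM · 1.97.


EBC = 35.1 · 1.97

69.1470 EBC


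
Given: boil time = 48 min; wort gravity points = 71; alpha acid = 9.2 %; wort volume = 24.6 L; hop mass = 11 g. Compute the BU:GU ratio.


U = 1.65·0.000125^(GP/1000)·(1−e^(−0.04t))/4.15;  IBU = (α/100)·m·U·1000/V;  BU:GU = IBU/GP
U = 1.65·0.000125^(71/1000)·(1−e^(−0.04·48))/4.15 = 0.1793
IBU = (9.2/100)·11·0.1793·1000/24.6 = 7.3741
BU:GU = 7.3741/71

0.1039


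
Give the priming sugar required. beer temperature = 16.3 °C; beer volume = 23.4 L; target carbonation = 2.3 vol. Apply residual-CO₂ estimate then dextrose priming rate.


residual = 14.695·(0.01821 + 0.09011·e^(−0.04·T));  sugar = (target − residual)·4.0·V
residual = 14.695·(0.01821 + 0.09011·e^(−0.04·16.3)) = 0.9575
sugar = (2.3 − 0.9575)·4.0·23.4

125.6589 g


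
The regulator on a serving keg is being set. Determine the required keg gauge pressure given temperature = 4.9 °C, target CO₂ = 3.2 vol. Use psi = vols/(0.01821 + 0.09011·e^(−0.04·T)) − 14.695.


psi = 3.2/(0.01821 + 0.09011·e^(−0.04·4.9)) − 14.695

19.9815 psi


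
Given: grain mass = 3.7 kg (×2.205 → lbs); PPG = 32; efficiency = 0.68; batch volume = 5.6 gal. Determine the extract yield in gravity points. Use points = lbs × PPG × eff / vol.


lbs = 3.7 × 2.205 = 8.1585
points = 8.1585 × 32 × 0.68 / 5.6

31.7016 points


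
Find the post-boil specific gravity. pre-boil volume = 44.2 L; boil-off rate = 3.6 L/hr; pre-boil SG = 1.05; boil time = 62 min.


V_post = V_pre − rate·(t/60);  SG_post = 1 + (SG_pre−1)·V_pre/V_post
V_post = 44.2 − 3.6·(62/60) = 40.4800
SG_post = 1 + (1.05 − 1)·44.2/40.4800

1.0546


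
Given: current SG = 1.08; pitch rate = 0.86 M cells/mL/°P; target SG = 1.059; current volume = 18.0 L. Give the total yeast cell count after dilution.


V_w = V·((SG_c−1)/(SG_t−1)−1);  °P = 259 − 259/SG_t;  cells = rate·(V+V_w)·°P
V_w = 18.0·((1.08−1)/(1.059−1)−1) = 6.4068
V_final = 18.0 + 6.4068 = 24.4068
°P = 259 − 259/1.059 = 14.4297
cells = 0.86·24.4068·14.4297

302.8759 billion cells


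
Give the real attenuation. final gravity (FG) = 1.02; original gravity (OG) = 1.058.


AA = (OG−FG)/(OG−1)·100;  RA = AA·0.8192
AA = (1.058 − 1.02)/(1.058 − 1)·100 = 65.5172
RA = 65.5172·0.8192

53.6717 %


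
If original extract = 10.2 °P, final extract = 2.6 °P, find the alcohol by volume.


SG = 259/(259 − P);  ABV = (OG − FG)·131.25
OG = 259/(259 − 10.2) = 1.0410
FG = 259/(259 − 2.6) = 1.0101
ABV = (1.0410 − 1.0101)·131.25

4.0499 % ABV


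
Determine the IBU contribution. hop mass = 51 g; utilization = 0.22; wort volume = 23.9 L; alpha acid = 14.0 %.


IBU = (α/100)·mass·U·1000 / V
IBU = (14.0/100)·51·0.22·1000 / 23.9

65.7238 IBU


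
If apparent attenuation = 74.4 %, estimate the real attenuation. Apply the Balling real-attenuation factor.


RA = AA · 0.8192
RA = 74.4 · 0.8192

60.9485 %


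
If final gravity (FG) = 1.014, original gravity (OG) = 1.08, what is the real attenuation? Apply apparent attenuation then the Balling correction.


AA = (OG−FG)/(OG−1)·100;  RA = AA·0.8192
AA = (1.08 − 1.014)/(1.08 − 1)·100 = 82.5000
RA = 82.5000·0.8192

67.5840 %


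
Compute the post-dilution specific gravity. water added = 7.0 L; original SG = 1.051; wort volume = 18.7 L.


SG_new = 1 + (SG_old − 1)·V_old/(V_old + V_water)
pts = (1.051 − 1)·1000·18.7/(18.7 + 7.0) = 37.1089
SG_new = 1 + 37.1089/1000

1.0371


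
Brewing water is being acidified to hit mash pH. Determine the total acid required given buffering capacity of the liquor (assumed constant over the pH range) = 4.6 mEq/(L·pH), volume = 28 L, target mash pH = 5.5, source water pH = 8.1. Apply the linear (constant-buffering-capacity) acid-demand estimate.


acid = buffering capacity · (pH_source − pH_target) · V
acid = 4.6 · (8.1 − 5.5) · 28

334.8800 mEq


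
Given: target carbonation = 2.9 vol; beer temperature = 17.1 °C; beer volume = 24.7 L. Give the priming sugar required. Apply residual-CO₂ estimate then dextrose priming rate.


residual = 14.695·(0.01821 + 0.09011·e^(−0.04·T));  sugar = (target − residual)·4.0·V
residual = 14.695·(0.01821 + 0.09011·e^(−0.04·17.1)) = 0.9358
sugar = (2.9 − 0.9358)·4.0·24.7

194.0666 g


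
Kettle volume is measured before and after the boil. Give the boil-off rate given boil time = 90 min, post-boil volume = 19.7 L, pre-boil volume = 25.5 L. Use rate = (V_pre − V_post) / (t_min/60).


rate = (25.5 − 19.7) / (90/60)

3.8667 L/hr


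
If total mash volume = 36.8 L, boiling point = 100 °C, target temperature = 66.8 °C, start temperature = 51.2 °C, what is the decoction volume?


V_dec = V_total·(T_target − T_start)/(T_boil − T_start)
V_dec = 36.8·(66.8 − 51.2)/(100 − 51.2)

11.7639 L


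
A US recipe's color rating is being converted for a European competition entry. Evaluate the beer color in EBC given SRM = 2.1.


EBC = SRM · 1.97
EBC = 2.1 · 1.97

4.1370 EBC


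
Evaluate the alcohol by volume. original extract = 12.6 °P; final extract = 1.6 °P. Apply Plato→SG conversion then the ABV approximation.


SG = 259/(259 − P);  ABV = (OG − FG)·131.25
OG = 259/(259 − 12.6) = 1.0511
FG = 259/(259 − 1.6) = 1.0062
ABV = (1.0511 − 1.0062)·131.25

5.8958 % ABV


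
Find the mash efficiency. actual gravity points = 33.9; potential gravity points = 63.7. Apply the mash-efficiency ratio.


efficiency = actual / potential × 100
efficiency = 33.9 / 63.7 × 100

53.2182 %


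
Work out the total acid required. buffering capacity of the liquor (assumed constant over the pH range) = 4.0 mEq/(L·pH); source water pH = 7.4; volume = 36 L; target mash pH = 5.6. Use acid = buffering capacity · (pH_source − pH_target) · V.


acid = 4.0 · (7.4 − 5.6) · 36

259.2000 mEq


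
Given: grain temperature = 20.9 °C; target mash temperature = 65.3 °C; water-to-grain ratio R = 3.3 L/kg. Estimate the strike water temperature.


T_strike = (0.41/R)·(T_mash − T_grain) + T_mash
T_strike = (0.41/3.3)·(65.3 − 20.9) + 65.3

70.8164 °C


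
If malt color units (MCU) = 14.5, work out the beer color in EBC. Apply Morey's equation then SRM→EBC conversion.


SRM = 1.4922·MCU^0.6859;  EBC = SRM·1.97
SRM = 1.4922·14.5^0.6859 = 9.3413
EBC = 9.3413·1.97

18.4024 EBC


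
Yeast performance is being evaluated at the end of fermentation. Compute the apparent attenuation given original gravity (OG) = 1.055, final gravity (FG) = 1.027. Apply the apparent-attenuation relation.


AA = (OG − FG)/(OG − 1) · 100
AA = (1.055 − 1.027)/(1.055 − 1) · 100

50.9091 %


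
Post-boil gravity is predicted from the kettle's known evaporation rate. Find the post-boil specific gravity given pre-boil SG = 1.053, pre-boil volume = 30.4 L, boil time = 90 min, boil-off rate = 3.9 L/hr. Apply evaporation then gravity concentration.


V_post = V_pre − rate·(t/60);  SG_post = 1 + (SG_pre−1)·V_pre/V_post
V_post = 30.4 − 3.9·(90/60) = 24.5500
SG_post = 1 + (1.053 − 1)·30.4/24.5500

1.0656


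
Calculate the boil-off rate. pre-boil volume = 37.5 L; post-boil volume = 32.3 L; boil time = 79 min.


rate = (V_pre − V_post) / (t_min/60)
rate = (37.5 − 32.3) / (79/60)

3.9494 L/hr


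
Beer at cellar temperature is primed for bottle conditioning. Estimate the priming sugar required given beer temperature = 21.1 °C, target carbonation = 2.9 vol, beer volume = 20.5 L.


residual = 14.695·(0.01821 + 0.09011·e^(−0.04·T));  sugar = (target − residual)·4.0·V
residual = 14.695·(0.01821 + 0.09011·e^(−0.04·21.1)) = 0.8370
sugar = (2.9 − 0.8370)·4.0·20.5

169.1684 g


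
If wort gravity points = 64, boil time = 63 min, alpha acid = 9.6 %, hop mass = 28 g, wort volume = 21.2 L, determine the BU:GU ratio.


U = 1.65·0.000125^(GP/1000)·(1−e^(−0.04t))/4.15;  IBU = (α/100)·m·U·1000/V;  BU:GU = IBU/GP
U = 1.65·0.000125^(64/1000)·(1−e^(−0.04·63))/4.15 = 0.2057
IBU = (9.6/100)·28·0.2057·1000/21.2 = 26.0797
BU:GU = 26.0797/64

0.4075


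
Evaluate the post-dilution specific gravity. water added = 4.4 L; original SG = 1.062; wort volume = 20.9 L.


SG_new = 1 + (SG_old − 1)·V_old/(V_old + V_water)
pts = (1.062 − 1)·1000·20.9/(20.9 + 4.4) = 51.2174
SG_new = 1 + 51.2174/1000

1.0512


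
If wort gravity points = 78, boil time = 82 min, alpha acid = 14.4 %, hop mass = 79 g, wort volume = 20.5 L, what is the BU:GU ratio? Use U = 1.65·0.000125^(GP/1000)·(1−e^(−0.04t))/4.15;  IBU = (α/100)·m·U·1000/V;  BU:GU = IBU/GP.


U = 1.65·0.000125^(78/1000)·(1−e^(−0.04·82))/4.15 = 0.1898
IBU = (14.4/100)·79·0.1898·1000/20.5 = 105.3352
BU:GU = 105.3352/78

1.3505


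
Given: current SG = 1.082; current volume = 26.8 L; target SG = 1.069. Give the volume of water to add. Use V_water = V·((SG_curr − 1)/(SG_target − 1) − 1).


V_water = 26.8·((1.082 − 1)/(1.069 − 1) − 1)

5.0493 L


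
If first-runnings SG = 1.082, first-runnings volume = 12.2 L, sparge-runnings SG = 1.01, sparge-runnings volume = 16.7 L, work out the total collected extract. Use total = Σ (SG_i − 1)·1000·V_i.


first = (1.082 − 1)·1000·12.2 = 1000.4000
sparge = (1.01 − 1)·1000·16.7 = 167.0000
total = 1000.4000 + 167.0000

1167.4000 gravity·L


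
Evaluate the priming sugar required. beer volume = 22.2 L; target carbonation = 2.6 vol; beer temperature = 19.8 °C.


residual = 14.695·(0.01821 + 0.09011·e^(−0.04·T));  sugar = (target − residual)·4.0·V
residual = 14.695·(0.01821 + 0.09011·e^(−0.04·19.8)) = 0.8674
sugar = (2.6 − 0.8674)·4.0·22.2

153.8583 g


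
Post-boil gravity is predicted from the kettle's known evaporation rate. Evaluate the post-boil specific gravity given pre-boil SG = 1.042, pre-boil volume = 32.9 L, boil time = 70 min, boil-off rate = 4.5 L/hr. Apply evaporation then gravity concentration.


V_post = V_pre − rate·(t/60);  SG_post = 1 + (SG_pre−1)·V_pre/V_post
V_post = 32.9 − 4.5·(70/60) = 27.6500
SG_post = 1 + (1.042 − 1)·32.9/27.6500

1.0500


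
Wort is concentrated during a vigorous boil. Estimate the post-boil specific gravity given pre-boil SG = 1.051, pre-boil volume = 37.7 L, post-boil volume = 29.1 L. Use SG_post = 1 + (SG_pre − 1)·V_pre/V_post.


pts_pre = (1.051 − 1)·1000 = 51.0000
pts_post = 51.0000·37.7/29.1 = 66.0722
SG_post = 1 + 66.0722/1000

1.0661


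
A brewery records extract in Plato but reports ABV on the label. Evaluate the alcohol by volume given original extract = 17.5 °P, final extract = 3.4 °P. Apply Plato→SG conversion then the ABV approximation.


SG = 259/(259 − P);  ABV = (OG − FG)·131.25
OG = 259/(259 − 17.5) = 1.0725
FG = 259/(259 − 3.4) = 1.0133
ABV = (1.0725 − 1.0133)·131.25

7.7650 % ABV


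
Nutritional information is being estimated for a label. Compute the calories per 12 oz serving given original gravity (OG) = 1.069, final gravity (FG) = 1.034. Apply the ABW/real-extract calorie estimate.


ABW = (OG−FG)·131.25·0.79/FG;  °P = 259 − 259/SG (for OG→OE and FG→AE);  RE = 0.1808·OE + 0.8192·AE;  Cal = (6.9·ABW + 4·(RE−0.1))·FG·3.55
ABW = (1.069 − 1.034)·131.25·0.79/1.034 = 3.5097
OE = 259 − 259/1.069 = 16.7175 °P
AE = 259 − 259/1.034 = 8.5164 °P
RE = 0.1808·16.7175 + 0.8192·8.5164 = 9.9992 °P
Cal = (6.9·3.5097 + 4·(9.9992−0.1))·1.034·3.55

234.2417 kcal


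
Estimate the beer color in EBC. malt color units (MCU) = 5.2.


SRM = 1.4922·MCU^0.6859;  EBC = SRM·1.97
SRM = 1.4922·5.2^0.6859 = 4.6231
EBC = 4.6231·1.97

9.1075 EBC


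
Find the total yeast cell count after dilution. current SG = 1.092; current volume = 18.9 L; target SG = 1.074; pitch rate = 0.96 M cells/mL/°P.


V_w = V·((SG_c−1)/(SG_t−1)−1);  °P = 259 − 259/SG_t;  cells = rate·(V+V_w)·°P
V_w = 18.9·((1.092−1)/(1.074−1)−1) = 4.5973
V_final = 18.9 + 4.5973 = 23.4973
°P = 259 − 259/1.074 = 17.8454
cells = 0.96·23.4973·17.8454

402.5468 billion cells


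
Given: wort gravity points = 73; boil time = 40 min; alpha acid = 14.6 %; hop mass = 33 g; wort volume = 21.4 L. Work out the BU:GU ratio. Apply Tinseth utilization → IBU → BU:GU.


U = 1.65·0.000125^(GP/1000)·(1−e^(−0.04t))/4.15;  IBU = (α/100)·m·U·1000/V;  BU:GU = IBU/GP
U = 1.65·0.000125^(73/1000)·(1−e^(−0.04·40))/4.15 = 0.1647
IBU = (14.6/100)·33·0.1647·1000/21.4 = 37.0700
BU:GU = 37.0700/73

0.5078


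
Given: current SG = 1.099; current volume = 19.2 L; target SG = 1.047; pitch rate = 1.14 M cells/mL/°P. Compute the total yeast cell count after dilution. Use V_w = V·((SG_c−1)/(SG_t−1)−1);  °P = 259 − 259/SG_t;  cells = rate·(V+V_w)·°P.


V_w = 19.2·((1.099−1)/(1.047−1)−1) = 21.2426
V_final = 19.2 + 21.2426 = 40.4426
°P = 259 − 259/1.047 = 11.6266
cells = 1.14·40.4426·11.6266

536.0365 billion cells


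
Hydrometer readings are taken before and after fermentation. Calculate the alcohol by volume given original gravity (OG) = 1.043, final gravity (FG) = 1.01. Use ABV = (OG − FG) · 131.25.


ABV = (1.043 − 1.01) · 131.25

4.3312 % ABV


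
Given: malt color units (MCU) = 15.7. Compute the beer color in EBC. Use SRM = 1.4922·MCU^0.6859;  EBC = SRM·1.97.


SRM = 1.4922·15.7^0.6859 = 9.8649
EBC = 9.8649·1.97

19.4339 EBC


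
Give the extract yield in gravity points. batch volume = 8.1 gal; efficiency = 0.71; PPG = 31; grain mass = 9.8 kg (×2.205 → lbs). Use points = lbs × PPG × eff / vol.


lbs = 9.8 × 2.205 = 21.6090
points = 21.6090 × 31 × 0.71 / 8.1

58.7178 points


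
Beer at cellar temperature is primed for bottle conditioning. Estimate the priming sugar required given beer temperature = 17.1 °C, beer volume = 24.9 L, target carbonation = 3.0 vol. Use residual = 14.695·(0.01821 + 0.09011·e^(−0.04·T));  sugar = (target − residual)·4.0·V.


residual = 14.695·(0.01821 + 0.09011·e^(−0.04·17.1)) = 0.9358
sugar = (3.0 − 0.9358)·4.0·24.9

205.5980 g


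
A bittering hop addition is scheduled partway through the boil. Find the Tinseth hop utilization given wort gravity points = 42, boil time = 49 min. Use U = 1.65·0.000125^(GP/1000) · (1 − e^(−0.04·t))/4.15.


bigness = 1.65·0.000125^(42/1000) = 1.1312
boil_factor = (1 − e^(−0.04·49))/4.15 = 0.2070
U = 1.1312 · 0.2070

0.2342


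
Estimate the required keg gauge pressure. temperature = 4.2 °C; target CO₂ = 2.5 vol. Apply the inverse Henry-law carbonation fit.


psi = vols/(0.01821 + 0.09011·e^(−0.04·T)) − 14.695
psi = 2.5/(0.01821 + 0.09011·e^(−0.04·4.2)) − 14.695

11.7923 psi


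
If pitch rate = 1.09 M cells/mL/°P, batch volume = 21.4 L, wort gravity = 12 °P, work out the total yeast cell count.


cells (billions) = rate · V_L · °P
cells = 1.09 · 21.4 · 12

279.9120 billion cells


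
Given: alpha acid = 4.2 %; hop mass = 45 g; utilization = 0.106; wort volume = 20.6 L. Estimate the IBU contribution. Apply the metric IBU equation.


IBU = (α/100)·mass·U·1000 / V
IBU = (4.2/100)·45·0.106·1000 / 20.6

9.7252 IBU


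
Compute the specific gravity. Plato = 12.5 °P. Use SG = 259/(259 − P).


SG = 259/(259 − 12.5)

1.0507


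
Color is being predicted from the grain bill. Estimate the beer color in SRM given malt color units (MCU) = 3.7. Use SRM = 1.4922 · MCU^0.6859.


SRM = 1.4922 · 3.7^0.6859

3.6606 SRM


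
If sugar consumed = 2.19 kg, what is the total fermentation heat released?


Q = m_sugar · 590 kJ/kg
Q = 2.19 · 590

1292.1000 kJ


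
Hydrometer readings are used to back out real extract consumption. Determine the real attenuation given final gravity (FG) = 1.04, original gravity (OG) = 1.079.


AA = (OG−FG)/(OG−1)·100;  RA = AA·0.8192
AA = (1.079 − 1.04)/(1.079 − 1)·100 = 49.3671
RA = 49.3671·0.8192

40.4415 %


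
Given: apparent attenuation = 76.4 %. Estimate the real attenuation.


RA = AA · 0.8192
RA = 76.4 · 0.8192

62.5869 %


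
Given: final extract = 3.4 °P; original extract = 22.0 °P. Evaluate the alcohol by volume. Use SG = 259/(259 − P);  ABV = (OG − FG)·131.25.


OG = 259/(259 − 22.0) = 1.0928
FG = 259/(259 − 3.4) = 1.0133
ABV = (1.0928 − 1.0133)·131.25

10.4377 % ABV


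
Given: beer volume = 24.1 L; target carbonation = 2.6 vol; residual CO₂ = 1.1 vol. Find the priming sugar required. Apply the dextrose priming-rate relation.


sugar = (target − residual)·4.0·V
sugar = (2.6 − 1.1)·4.0·24.1

144.6000 g


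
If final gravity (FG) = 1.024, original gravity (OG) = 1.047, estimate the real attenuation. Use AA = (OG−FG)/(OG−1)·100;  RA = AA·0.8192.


AA = (1.047 − 1.024)/(1.047 − 1)·100 = 48.9362
RA = 48.9362·0.8192

40.0885 %


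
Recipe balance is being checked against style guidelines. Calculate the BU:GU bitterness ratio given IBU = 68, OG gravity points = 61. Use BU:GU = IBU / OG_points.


BU:GU = 68 / 61

1.1148


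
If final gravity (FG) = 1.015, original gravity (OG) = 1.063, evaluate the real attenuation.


AA = (OG−FG)/(OG−1)·100;  RA = AA·0.8192
AA = (1.063 − 1.015)/(1.063 − 1)·100 = 76.1905
RA = 76.1905·0.8192

62.4152 %


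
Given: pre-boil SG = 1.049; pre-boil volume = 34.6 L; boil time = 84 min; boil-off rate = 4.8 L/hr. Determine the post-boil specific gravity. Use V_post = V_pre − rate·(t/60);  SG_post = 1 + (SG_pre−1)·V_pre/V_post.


V_post = 34.6 − 4.8·(84/60) = 27.8800
SG_post = 1 + (1.049 − 1)·34.6/27.8800

1.0608


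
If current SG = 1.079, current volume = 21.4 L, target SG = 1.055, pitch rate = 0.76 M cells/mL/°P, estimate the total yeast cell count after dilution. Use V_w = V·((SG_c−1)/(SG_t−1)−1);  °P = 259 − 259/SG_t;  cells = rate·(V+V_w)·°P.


V_w = 21.4·((1.079−1)/(1.055−1)−1) = 9.3382
V_final = 21.4 + 9.3382 = 30.7382
°P = 259 − 259/1.055 = 13.5024
cells = 0.76·30.7382·13.5024

315.4291 billion cells


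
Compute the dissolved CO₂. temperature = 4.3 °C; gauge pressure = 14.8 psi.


vols = (P + 14.695)·(0.01821 + 0.09011·e^(−0.04·T))
vols = (14.8 + 14.695)·(0.01821 + 0.09011·e^(−0.04·4.3))

2.7749 volumes


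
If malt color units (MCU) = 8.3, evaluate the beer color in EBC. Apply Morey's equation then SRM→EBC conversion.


SRM = 1.4922·MCU^0.6859;  EBC = SRM·1.97
SRM = 1.4922·8.3^0.6859 = 6.3712
EBC = 6.3712·1.97

12.5513 EBC


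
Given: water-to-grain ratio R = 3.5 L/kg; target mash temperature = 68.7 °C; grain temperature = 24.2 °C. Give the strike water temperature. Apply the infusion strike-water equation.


T_strike = (0.41/R)·(T_mash − T_grain) + T_mash
T_strike = (0.41/3.5)·(68.7 − 24.2) + 68.7

73.9129 °C


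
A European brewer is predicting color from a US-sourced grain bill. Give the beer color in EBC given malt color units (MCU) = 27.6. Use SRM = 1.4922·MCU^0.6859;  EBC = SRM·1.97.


SRM = 1.4922·27.6^0.6859 = 14.5260
EBC = 14.5260·1.97

28.6163 EBC


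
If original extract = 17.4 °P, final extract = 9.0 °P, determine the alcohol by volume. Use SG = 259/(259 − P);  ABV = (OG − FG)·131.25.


OG = 259/(259 − 17.4) = 1.0720
FG = 259/(259 − 9.0) = 1.0360
ABV = (1.0720 − 1.0360)·131.25

4.7276 % ABV


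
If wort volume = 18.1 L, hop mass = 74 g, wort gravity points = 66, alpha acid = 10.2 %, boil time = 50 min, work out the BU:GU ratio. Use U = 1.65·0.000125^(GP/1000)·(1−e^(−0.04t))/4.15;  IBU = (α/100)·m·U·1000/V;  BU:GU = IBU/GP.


U = 1.65·0.000125^(66/1000)·(1−e^(−0.04·50))/4.15 = 0.1900
IBU = (10.2/100)·74·0.1900·1000/18.1 = 79.2197
BU:GU = 79.2197/66

1.2003


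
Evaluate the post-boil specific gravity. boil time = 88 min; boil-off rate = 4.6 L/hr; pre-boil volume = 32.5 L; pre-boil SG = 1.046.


V_post = V_pre − rate·(t/60);  SG_post = 1 + (SG_pre−1)·V_pre/V_post
V_post = 32.5 − 4.6·(88/60) = 25.7533
SG_post = 1 + (1.046 − 1)·32.5/25.7533

1.0581


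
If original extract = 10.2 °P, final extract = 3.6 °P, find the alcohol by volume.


SG = 259/(259 − P);  ABV = (OG − FG)·131.25
OG = 259/(259 − 10.2) = 1.0410
FG = 259/(259 − 3.6) = 1.0141
ABV = (1.0410 − 1.0141)·131.25

3.5308 % ABV


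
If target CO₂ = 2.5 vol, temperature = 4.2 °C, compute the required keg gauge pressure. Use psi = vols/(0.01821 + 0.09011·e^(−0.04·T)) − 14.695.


psi = 2.5/(0.01821 + 0.09011·e^(−0.04·4.2)) − 14.695

11.7923 psi


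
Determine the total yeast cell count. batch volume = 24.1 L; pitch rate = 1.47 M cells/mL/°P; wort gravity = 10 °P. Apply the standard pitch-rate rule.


cells (billions) = rate · V_L · °P
cells = 1.47 · 24.1 · 10

354.2700 billion cells


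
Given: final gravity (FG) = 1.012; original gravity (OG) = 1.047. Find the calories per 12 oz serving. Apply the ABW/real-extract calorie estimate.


ABW = (OG−FG)·131.25·0.79/FG;  °P = 259 − 259/SG (for OG→OE and FG→AE);  RE = 0.1808·OE + 0.8192·AE;  Cal = (6.9·ABW + 4·(RE−0.1))·FG·3.55
ABW = (1.047 − 1.012)·131.25·0.79/1.012 = 3.5860
OE = 259 − 259/1.047 = 11.6266 °P
AE = 259 − 259/1.012 = 3.0711 °P
RE = 0.1808·11.6266 + 0.8192·3.0711 = 4.6180 °P
Cal = (6.9·3.5860 + 4·(4.6180−0.1))·1.012·3.55

153.8188 kcal


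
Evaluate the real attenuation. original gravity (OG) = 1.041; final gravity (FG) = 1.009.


AA = (OG−FG)/(OG−1)·100;  RA = AA·0.8192
AA = (1.041 − 1.009)/(1.041 − 1)·100 = 78.0488
RA = 78.0488·0.8192

63.9376 %


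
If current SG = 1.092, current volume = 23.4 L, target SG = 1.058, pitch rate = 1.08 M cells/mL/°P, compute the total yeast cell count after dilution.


V_w = V·((SG_c−1)/(SG_t−1)−1);  °P = 259 − 259/SG_t;  cells = rate·(V+V_w)·°P
V_w = 23.4·((1.092−1)/(1.058−1)−1) = 13.7172
V_final = 23.4 + 13.7172 = 37.1172
°P = 259 − 259/1.058 = 14.1985
cells = 1.08·37.1172·14.1985

569.1694 billion cells


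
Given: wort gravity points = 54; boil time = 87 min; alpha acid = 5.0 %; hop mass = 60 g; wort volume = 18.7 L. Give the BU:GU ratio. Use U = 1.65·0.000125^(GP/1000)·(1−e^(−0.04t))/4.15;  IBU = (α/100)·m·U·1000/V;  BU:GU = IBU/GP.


U = 1.65·0.000125^(54/1000)·(1−e^(−0.04·87))/4.15 = 0.2372
IBU = (5.0/100)·60·0.2372·1000/18.7 = 38.0504
BU:GU = 38.0504/54

0.7046


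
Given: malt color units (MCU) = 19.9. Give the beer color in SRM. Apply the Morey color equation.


SRM = 1.4922 · MCU^0.6859
SRM = 1.4922 · 19.9^0.6859

11.6067 SRM


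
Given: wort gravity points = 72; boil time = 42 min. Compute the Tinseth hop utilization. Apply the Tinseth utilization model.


U = 1.65·0.000125^(GP/1000) · (1 − e^(−0.04·t))/4.15
bigness = 1.65·0.000125^(72/1000) = 0.8639
boil_factor = (1 − e^(−0.04·42))/4.15 = 0.1961
U = 0.8639 · 0.1961

0.1694


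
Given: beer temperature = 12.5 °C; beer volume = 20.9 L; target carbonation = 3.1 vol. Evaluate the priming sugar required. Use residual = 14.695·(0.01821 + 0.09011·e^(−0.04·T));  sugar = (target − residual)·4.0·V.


residual = 14.695·(0.01821 + 0.09011·e^(−0.04·12.5)) = 1.0707
sugar = (3.1 − 1.0707)·4.0·20.9

169.6458 g


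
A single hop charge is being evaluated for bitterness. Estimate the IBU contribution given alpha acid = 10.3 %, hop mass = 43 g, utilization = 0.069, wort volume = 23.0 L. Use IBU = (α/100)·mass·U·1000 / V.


IBU = (10.3/100)·43·0.069·1000 / 23.0

13.2870 IBU


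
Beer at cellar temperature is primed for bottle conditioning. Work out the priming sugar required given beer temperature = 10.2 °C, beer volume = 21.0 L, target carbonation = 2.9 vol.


residual = 14.695·(0.01821 + 0.09011·e^(−0.04·T));  sugar = (target − residual)·4.0·V
residual = 14.695·(0.01821 + 0.09011·e^(−0.04·10.2)) = 1.1481
sugar = (2.9 − 1.1481)·4.0·21.0

147.1564 g


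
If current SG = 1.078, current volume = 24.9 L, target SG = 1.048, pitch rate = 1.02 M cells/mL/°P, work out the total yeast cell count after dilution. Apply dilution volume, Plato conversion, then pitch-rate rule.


V_w = V·((SG_c−1)/(SG_t−1)−1);  °P = 259 − 259/SG_t;  cells = rate·(V+V_w)·°P
V_w = 24.9·((1.078−1)/(1.048−1)−1) = 15.5625
V_final = 24.9 + 15.5625 = 40.4625
°P = 259 − 259/1.048 = 11.8626
cells = 1.02·40.4625·11.8626

489.5901 billion cells


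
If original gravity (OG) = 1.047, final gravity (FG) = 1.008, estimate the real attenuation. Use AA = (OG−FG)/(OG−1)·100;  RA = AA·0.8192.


AA = (1.047 − 1.008)/(1.047 − 1)·100 = 82.9787
RA = 82.9787·0.8192

67.9762 %


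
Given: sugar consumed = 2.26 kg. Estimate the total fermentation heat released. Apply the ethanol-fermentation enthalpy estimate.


Q = m_sugar · 590 kJ/kg
Q = 2.26 · 590

1333.4000 kJ


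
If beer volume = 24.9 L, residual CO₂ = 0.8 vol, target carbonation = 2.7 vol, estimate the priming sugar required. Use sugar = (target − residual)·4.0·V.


sugar = (2.7 − 0.8)·4.0·24.9

189.2400 g


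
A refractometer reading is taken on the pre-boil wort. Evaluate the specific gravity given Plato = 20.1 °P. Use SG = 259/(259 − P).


SG = 259/(259 − 20.1)

1.0841


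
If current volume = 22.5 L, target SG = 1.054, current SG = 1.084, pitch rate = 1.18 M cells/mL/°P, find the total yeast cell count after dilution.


V_w = V·((SG_c−1)/(SG_t−1)−1);  °P = 259 − 259/SG_t;  cells = rate·(V+V_w)·°P
V_w = 22.5·((1.084−1)/(1.054−1)−1) = 12.5000
V_final = 22.5 + 12.5000 = 35.0000
°P = 259 − 259/1.054 = 13.2694
cells = 1.18·35.0000·13.2694

548.0283 billion cells


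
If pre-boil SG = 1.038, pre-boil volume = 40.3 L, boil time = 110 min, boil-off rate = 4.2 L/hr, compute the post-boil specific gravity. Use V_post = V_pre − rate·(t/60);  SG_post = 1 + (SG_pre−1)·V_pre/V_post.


V_post = 40.3 − 4.2·(110/60) = 32.6000
SG_post = 1 + (1.038 − 1)·40.3/32.6000

1.0470


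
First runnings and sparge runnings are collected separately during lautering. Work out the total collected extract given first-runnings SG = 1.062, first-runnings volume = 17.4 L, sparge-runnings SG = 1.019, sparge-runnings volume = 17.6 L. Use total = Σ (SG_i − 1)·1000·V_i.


first = (1.062 − 1)·1000·17.4 = 1078.8000
sparge = (1.019 − 1)·1000·17.6 = 334.4000
total = 1078.8000 + 334.4000

1413.2000 gravity·L


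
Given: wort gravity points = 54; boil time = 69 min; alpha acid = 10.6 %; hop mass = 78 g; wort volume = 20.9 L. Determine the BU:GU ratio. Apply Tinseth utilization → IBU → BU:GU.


U = 1.65·0.000125^(GP/1000)·(1−e^(−0.04t))/4.15;  IBU = (α/100)·m·U·1000/V;  BU:GU = IBU/GP
U = 1.65·0.000125^(54/1000)·(1−e^(−0.04·69))/4.15 = 0.2292
IBU = (10.6/100)·78·0.2292·1000/20.9 = 90.6833
BU:GU = 90.6833/54

1.6793


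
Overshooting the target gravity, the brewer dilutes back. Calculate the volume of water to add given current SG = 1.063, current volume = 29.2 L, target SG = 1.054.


V_water = V·((SG_curr − 1)/(SG_target − 1) − 1)
V_water = 29.2·((1.063 − 1)/(1.054 − 1) − 1)

4.8667 L


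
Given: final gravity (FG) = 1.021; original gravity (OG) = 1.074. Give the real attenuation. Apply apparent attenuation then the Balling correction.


AA = (OG−FG)/(OG−1)·100;  RA = AA·0.8192
AA = (1.074 − 1.021)/(1.074 − 1)·100 = 71.6216
RA = 71.6216·0.8192

58.6724 %


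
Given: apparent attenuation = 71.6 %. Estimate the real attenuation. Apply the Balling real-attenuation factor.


RA = AA · 0.8192
RA = 71.6 · 0.8192

58.6547 %


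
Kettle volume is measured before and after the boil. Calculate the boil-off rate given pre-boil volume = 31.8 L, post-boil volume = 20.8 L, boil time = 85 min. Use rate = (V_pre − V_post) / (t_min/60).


rate = (31.8 − 20.8) / (85/60)

7.7647 L/hr


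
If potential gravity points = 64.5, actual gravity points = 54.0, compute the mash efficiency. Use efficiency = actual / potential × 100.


efficiency = 54.0 / 64.5 × 100

83.7209 %


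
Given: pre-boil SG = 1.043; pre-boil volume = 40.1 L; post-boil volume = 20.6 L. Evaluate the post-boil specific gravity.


SG_post = 1 + (SG_pre − 1)·V_pre/V_post
pts_pre = (1.043 − 1)·1000 = 43.0000
pts_post = 43.0000·40.1/20.6 = 83.7039
SG_post = 1 + 83.7039/1000

1.0837


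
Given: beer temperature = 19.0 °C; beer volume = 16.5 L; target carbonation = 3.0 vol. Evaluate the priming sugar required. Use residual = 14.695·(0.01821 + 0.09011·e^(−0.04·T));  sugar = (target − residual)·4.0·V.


residual = 14.695·(0.01821 + 0.09011·e^(−0.04·19.0)) = 0.8869
sugar = (3.0 − 0.8869)·4.0·16.5

139.4670 g


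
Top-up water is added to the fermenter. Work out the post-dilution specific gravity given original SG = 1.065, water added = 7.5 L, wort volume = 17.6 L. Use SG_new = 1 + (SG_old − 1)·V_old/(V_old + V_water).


pts = (1.065 − 1)·1000·17.6/(17.6 + 7.5) = 45.5777
SG_new = 1 + 45.5777/1000

1.0456


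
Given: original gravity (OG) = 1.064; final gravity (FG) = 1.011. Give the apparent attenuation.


AA = (OG − FG)/(OG − 1) · 100
AA = (1.064 − 1.011)/(1.064 − 1) · 100

82.8125 %


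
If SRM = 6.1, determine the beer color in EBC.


EBC = SRM · 1.97
EBC = 6.1 · 1.97

12.0170 EBC


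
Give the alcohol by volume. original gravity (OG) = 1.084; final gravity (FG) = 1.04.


ABV = (OG − FG) · 131.25
ABV = (1.084 − 1.04) · 131.25

5.7750 % ABV


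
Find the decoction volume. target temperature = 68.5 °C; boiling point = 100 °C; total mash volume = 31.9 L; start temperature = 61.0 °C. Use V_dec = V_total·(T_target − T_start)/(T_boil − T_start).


V_dec = 31.9·(68.5 − 61.0)/(100 − 61.0)

6.1346 L


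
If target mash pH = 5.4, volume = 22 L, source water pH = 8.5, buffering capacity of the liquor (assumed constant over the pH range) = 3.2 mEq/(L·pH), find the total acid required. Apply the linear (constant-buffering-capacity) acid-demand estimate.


acid = buffering capacity · (pH_source − pH_target) · V
acid = 3.2 · (8.5 − 5.4) · 22

218.2400 mEq


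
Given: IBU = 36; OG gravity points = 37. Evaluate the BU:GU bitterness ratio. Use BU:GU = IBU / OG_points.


BU:GU = 36 / 37

0.9730


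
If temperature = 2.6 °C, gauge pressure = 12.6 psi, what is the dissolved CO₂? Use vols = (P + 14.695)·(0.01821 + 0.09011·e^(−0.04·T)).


vols = (12.6 + 14.695)·(0.01821 + 0.09011·e^(−0.04·2.6))

2.7137 volumes


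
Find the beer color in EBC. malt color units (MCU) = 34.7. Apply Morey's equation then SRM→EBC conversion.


SRM = 1.4922·MCU^0.6859;  EBC = SRM·1.97
SRM = 1.4922·34.7^0.6859 = 16.9957
EBC = 16.9957·1.97

33.4815 EBC


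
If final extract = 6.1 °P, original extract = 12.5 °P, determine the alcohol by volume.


SG = 259/(259 − P);  ABV = (OG − FG)·131.25
OG = 259/(259 − 12.5) = 1.0507
FG = 259/(259 − 6.1) = 1.0241
ABV = (1.0507 − 1.0241)·131.25

3.4899 % ABV


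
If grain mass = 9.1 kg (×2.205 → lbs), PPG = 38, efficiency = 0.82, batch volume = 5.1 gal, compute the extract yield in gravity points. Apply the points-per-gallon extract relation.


points = lbs × PPG × eff / vol
lbs = 9.1 × 2.205 = 20.0655
points = 20.0655 × 38 × 0.82 / 5.1

122.5963 points


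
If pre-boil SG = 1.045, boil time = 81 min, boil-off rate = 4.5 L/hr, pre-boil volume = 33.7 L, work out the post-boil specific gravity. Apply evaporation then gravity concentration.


V_post = V_pre − rate·(t/60);  SG_post = 1 + (SG_pre−1)·V_pre/V_post
V_post = 33.7 − 4.5·(81/60) = 27.6250
SG_post = 1 + (1.045 − 1)·33.7/27.6250

1.0549


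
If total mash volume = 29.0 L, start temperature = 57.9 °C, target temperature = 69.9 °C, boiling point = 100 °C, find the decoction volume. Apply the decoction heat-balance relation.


V_dec = V_total·(T_target − T_start)/(T_boil − T_start)
V_dec = 29.0·(69.9 − 57.9)/(100 − 57.9)

8.2660 L


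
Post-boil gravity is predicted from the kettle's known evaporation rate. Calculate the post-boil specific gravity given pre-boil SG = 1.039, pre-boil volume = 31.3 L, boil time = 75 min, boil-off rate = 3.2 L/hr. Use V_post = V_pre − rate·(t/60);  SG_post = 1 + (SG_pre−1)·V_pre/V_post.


V_post = 31.3 − 3.2·(75/60) = 27.3000
SG_post = 1 + (1.039 − 1)·31.3/27.3000

1.0447


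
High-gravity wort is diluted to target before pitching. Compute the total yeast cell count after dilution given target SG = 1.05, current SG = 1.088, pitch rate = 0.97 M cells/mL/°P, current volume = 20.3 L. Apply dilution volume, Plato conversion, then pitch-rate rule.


V_w = V·((SG_c−1)/(SG_t−1)−1);  °P = 259 − 259/SG_t;  cells = rate·(V+V_w)·°P
V_w = 20.3·((1.088−1)/(1.05−1)−1) = 15.4280
V_final = 20.3 + 15.4280 = 35.7280
°P = 259 − 259/1.05 = 12.3333
cells = 0.97·35.7280·12.3333

427.4260 billion cells


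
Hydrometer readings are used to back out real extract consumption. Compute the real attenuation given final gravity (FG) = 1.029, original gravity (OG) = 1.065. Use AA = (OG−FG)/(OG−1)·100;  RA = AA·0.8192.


AA = (1.065 − 1.029)/(1.065 − 1)·100 = 55.3846
RA = 55.3846·0.8192

45.3711 %


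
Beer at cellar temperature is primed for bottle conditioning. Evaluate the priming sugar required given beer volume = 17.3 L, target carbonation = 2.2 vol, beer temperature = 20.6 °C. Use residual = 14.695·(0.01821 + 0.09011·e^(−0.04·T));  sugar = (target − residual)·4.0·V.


residual = 14.695·(0.01821 + 0.09011·e^(−0.04·20.6)) = 0.8485
sugar = (2.2 − 0.8485)·4.0·17.3

93.5257 g


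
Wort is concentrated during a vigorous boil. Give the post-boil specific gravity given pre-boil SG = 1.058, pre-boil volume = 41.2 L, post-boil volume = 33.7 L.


SG_post = 1 + (SG_pre − 1)·V_pre/V_post
pts_pre = (1.058 − 1)·1000 = 58.0000
pts_post = 58.0000·41.2/33.7 = 70.9080
SG_post = 1 + 70.9080/1000

1.0709
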